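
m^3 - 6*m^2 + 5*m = m*(m - 5)*(m - 1)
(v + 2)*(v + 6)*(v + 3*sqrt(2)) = v^3 + 3*sqrt(2)*v^2 + 8*v^2 + 12*v + 24*sqrt(2)*v + 36*sqrt(2)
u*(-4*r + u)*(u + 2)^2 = -4*r*u^3 - 16*r*u^2 - 16*r*u + u^4 + 4*u^3 + 4*u^2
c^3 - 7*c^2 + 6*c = c*(c - 6)*(c - 1)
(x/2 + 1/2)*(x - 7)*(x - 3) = x^3/2 - 9*x^2/2 + 11*x/2 + 21/2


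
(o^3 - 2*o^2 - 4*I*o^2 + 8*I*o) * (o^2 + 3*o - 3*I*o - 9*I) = o^5 + o^4 - 7*I*o^4 - 18*o^3 - 7*I*o^3 - 12*o^2 + 42*I*o^2 + 72*o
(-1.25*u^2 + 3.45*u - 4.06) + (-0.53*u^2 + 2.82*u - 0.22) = -1.78*u^2 + 6.27*u - 4.28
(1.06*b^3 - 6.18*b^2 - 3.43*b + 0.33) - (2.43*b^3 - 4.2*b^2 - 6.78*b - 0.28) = -1.37*b^3 - 1.98*b^2 + 3.35*b + 0.61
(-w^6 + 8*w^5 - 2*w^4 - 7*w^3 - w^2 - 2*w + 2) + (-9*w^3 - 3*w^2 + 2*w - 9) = -w^6 + 8*w^5 - 2*w^4 - 16*w^3 - 4*w^2 - 7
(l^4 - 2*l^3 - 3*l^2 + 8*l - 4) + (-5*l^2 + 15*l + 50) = l^4 - 2*l^3 - 8*l^2 + 23*l + 46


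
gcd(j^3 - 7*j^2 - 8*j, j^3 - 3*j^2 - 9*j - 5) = j + 1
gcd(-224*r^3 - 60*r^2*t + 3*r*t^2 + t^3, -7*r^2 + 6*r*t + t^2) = 7*r + t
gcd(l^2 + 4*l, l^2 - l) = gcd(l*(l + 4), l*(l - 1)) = l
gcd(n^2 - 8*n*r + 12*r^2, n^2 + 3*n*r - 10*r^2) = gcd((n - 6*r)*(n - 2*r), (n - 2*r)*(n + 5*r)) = -n + 2*r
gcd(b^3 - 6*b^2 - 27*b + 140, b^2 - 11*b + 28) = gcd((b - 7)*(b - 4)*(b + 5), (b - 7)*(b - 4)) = b^2 - 11*b + 28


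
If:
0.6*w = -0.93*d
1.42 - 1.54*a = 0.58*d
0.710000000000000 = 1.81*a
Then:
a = 0.39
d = 1.41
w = -2.18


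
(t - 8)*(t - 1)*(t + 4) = t^3 - 5*t^2 - 28*t + 32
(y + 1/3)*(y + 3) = y^2 + 10*y/3 + 1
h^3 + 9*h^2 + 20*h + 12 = (h + 1)*(h + 2)*(h + 6)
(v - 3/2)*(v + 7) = v^2 + 11*v/2 - 21/2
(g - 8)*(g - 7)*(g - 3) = g^3 - 18*g^2 + 101*g - 168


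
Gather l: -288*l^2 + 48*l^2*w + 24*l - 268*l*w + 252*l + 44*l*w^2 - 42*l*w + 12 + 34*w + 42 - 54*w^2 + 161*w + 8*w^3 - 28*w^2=l^2*(48*w - 288) + l*(44*w^2 - 310*w + 276) + 8*w^3 - 82*w^2 + 195*w + 54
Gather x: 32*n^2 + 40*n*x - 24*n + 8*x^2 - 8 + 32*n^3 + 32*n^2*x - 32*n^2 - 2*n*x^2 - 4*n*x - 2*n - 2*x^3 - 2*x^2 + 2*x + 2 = 32*n^3 - 26*n - 2*x^3 + x^2*(6 - 2*n) + x*(32*n^2 + 36*n + 2) - 6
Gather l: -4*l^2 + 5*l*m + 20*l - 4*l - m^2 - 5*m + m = -4*l^2 + l*(5*m + 16) - m^2 - 4*m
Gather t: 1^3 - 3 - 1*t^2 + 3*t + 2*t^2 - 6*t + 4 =t^2 - 3*t + 2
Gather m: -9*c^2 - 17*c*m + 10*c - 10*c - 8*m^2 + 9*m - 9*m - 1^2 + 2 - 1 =-9*c^2 - 17*c*m - 8*m^2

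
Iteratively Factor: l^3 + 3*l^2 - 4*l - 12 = (l + 3)*(l^2 - 4) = (l - 2)*(l + 3)*(l + 2)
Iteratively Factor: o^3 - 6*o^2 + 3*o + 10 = (o + 1)*(o^2 - 7*o + 10) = (o - 2)*(o + 1)*(o - 5)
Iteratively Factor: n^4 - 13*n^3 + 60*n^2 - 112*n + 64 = (n - 4)*(n^3 - 9*n^2 + 24*n - 16) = (n - 4)^2*(n^2 - 5*n + 4) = (n - 4)^2*(n - 1)*(n - 4)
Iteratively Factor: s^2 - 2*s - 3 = (s + 1)*(s - 3)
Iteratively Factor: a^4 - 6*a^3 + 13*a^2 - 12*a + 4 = (a - 2)*(a^3 - 4*a^2 + 5*a - 2) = (a - 2)*(a - 1)*(a^2 - 3*a + 2) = (a - 2)^2*(a - 1)*(a - 1)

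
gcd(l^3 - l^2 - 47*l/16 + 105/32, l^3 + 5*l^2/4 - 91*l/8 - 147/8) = l + 7/4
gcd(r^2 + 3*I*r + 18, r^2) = 1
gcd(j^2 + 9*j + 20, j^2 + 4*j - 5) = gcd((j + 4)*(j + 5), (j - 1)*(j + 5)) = j + 5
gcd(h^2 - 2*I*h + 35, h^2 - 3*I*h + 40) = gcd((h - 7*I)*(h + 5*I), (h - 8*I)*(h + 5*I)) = h + 5*I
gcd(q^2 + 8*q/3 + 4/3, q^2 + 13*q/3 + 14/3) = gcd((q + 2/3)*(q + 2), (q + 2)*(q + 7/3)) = q + 2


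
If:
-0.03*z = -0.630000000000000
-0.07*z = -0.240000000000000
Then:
No Solution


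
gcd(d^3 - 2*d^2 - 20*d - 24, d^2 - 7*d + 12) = 1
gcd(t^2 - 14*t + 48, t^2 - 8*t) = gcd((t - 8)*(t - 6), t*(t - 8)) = t - 8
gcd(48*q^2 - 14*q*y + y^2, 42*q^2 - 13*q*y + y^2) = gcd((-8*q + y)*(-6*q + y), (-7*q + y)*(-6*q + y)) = -6*q + y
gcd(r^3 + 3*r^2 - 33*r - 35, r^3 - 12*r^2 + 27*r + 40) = r^2 - 4*r - 5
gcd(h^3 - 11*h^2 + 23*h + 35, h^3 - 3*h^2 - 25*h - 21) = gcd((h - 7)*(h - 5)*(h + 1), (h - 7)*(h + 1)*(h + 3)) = h^2 - 6*h - 7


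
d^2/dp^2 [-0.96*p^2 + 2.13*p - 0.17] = -1.92000000000000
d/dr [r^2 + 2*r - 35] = 2*r + 2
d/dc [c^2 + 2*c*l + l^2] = 2*c + 2*l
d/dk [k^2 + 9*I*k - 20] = 2*k + 9*I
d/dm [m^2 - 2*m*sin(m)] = -2*m*cos(m) + 2*m - 2*sin(m)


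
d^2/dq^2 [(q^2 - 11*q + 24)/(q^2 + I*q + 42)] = (q^3*(-22 - 2*I) - 108*q^2 + q*(2772 + 144*I) + 1464 + 924*I)/(q^6 + 3*I*q^5 + 123*q^4 + 251*I*q^3 + 5166*q^2 + 5292*I*q + 74088)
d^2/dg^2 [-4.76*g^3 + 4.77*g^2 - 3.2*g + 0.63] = 9.54 - 28.56*g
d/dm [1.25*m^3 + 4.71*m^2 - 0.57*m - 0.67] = 3.75*m^2 + 9.42*m - 0.57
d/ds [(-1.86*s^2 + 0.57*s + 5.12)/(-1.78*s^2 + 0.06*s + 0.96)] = (0.903*s^2 + 14.656*s + 0.24)/(3.1684*s^4 - 0.2136*s^3 - 3.414*s^2 + 0.1152*s + 0.9216)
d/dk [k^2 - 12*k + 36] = 2*k - 12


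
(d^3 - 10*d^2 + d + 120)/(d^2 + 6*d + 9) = (d^2 - 13*d + 40)/(d + 3)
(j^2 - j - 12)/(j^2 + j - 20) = (j + 3)/(j + 5)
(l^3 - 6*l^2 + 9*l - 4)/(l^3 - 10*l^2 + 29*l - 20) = (l - 1)/(l - 5)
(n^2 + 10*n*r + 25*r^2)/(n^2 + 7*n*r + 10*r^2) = (n + 5*r)/(n + 2*r)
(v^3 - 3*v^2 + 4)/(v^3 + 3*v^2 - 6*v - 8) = (v - 2)/(v + 4)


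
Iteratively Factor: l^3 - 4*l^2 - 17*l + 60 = (l + 4)*(l^2 - 8*l + 15) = (l - 3)*(l + 4)*(l - 5)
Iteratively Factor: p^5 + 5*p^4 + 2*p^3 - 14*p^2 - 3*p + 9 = (p - 1)*(p^4 + 6*p^3 + 8*p^2 - 6*p - 9) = (p - 1)*(p + 3)*(p^3 + 3*p^2 - p - 3) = (p - 1)*(p + 1)*(p + 3)*(p^2 + 2*p - 3) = (p - 1)^2*(p + 1)*(p + 3)*(p + 3)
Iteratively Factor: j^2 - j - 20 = (j - 5)*(j + 4)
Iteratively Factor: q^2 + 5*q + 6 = (q + 3)*(q + 2)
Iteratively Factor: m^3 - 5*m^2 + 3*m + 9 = (m + 1)*(m^2 - 6*m + 9) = (m - 3)*(m + 1)*(m - 3)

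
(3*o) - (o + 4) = 2*o - 4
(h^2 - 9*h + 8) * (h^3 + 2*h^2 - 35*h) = h^5 - 7*h^4 - 45*h^3 + 331*h^2 - 280*h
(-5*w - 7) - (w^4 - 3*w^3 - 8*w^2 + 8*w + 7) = -w^4 + 3*w^3 + 8*w^2 - 13*w - 14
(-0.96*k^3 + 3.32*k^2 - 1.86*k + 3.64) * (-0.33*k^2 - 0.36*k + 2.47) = 0.3168*k^5 - 0.75*k^4 - 2.9526*k^3 + 7.6688*k^2 - 5.9046*k + 8.9908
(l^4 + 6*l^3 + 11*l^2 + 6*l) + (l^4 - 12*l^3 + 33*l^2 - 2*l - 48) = 2*l^4 - 6*l^3 + 44*l^2 + 4*l - 48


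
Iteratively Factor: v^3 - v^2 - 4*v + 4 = (v + 2)*(v^2 - 3*v + 2) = (v - 2)*(v + 2)*(v - 1)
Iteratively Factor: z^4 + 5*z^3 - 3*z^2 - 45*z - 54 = (z + 3)*(z^3 + 2*z^2 - 9*z - 18) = (z - 3)*(z + 3)*(z^2 + 5*z + 6) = (z - 3)*(z + 3)^2*(z + 2)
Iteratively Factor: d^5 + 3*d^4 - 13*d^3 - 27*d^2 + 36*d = (d)*(d^4 + 3*d^3 - 13*d^2 - 27*d + 36) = d*(d + 3)*(d^3 - 13*d + 12) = d*(d + 3)*(d + 4)*(d^2 - 4*d + 3) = d*(d - 1)*(d + 3)*(d + 4)*(d - 3)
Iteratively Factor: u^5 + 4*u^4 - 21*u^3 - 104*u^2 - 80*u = (u + 4)*(u^4 - 21*u^2 - 20*u) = u*(u + 4)*(u^3 - 21*u - 20) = u*(u + 4)^2*(u^2 - 4*u - 5) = u*(u + 1)*(u + 4)^2*(u - 5)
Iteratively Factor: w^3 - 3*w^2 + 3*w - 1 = (w - 1)*(w^2 - 2*w + 1) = (w - 1)^2*(w - 1)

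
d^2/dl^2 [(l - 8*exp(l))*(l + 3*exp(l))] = -5*l*exp(l) - 96*exp(2*l) - 10*exp(l) + 2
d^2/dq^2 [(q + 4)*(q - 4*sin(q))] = 2*(2*q + 8)*sin(q) - 8*cos(q) + 2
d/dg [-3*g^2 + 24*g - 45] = 24 - 6*g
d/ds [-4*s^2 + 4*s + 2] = 4 - 8*s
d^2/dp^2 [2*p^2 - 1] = 4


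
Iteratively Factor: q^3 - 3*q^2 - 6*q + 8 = (q - 4)*(q^2 + q - 2) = (q - 4)*(q - 1)*(q + 2)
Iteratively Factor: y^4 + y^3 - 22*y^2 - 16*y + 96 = (y - 4)*(y^3 + 5*y^2 - 2*y - 24) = (y - 4)*(y - 2)*(y^2 + 7*y + 12) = (y - 4)*(y - 2)*(y + 3)*(y + 4)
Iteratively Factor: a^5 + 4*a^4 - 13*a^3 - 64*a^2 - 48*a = (a + 3)*(a^4 + a^3 - 16*a^2 - 16*a) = a*(a + 3)*(a^3 + a^2 - 16*a - 16) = a*(a - 4)*(a + 3)*(a^2 + 5*a + 4) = a*(a - 4)*(a + 1)*(a + 3)*(a + 4)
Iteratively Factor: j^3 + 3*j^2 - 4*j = (j)*(j^2 + 3*j - 4) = j*(j - 1)*(j + 4)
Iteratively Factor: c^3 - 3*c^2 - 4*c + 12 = (c + 2)*(c^2 - 5*c + 6) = (c - 3)*(c + 2)*(c - 2)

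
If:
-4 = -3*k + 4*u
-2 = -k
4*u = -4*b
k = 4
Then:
No Solution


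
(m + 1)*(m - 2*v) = m^2 - 2*m*v + m - 2*v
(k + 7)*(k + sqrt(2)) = k^2 + sqrt(2)*k + 7*k + 7*sqrt(2)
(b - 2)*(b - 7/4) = b^2 - 15*b/4 + 7/2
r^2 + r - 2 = (r - 1)*(r + 2)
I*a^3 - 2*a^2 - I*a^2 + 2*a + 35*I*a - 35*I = (a - 5*I)*(a + 7*I)*(I*a - I)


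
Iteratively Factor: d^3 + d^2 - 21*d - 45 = (d + 3)*(d^2 - 2*d - 15) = (d - 5)*(d + 3)*(d + 3)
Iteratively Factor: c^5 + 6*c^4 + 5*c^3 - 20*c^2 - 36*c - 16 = (c + 2)*(c^4 + 4*c^3 - 3*c^2 - 14*c - 8) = (c + 1)*(c + 2)*(c^3 + 3*c^2 - 6*c - 8) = (c + 1)*(c + 2)*(c + 4)*(c^2 - c - 2) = (c - 2)*(c + 1)*(c + 2)*(c + 4)*(c + 1)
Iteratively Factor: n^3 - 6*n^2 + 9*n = (n - 3)*(n^2 - 3*n) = (n - 3)^2*(n)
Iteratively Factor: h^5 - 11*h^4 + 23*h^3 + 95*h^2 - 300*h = (h + 3)*(h^4 - 14*h^3 + 65*h^2 - 100*h) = h*(h + 3)*(h^3 - 14*h^2 + 65*h - 100) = h*(h - 5)*(h + 3)*(h^2 - 9*h + 20) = h*(h - 5)^2*(h + 3)*(h - 4)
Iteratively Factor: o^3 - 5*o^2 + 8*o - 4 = (o - 2)*(o^2 - 3*o + 2) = (o - 2)^2*(o - 1)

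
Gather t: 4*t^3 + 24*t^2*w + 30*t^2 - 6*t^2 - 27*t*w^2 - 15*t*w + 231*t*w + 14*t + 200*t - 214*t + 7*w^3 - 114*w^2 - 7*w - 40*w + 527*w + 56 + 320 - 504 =4*t^3 + t^2*(24*w + 24) + t*(-27*w^2 + 216*w) + 7*w^3 - 114*w^2 + 480*w - 128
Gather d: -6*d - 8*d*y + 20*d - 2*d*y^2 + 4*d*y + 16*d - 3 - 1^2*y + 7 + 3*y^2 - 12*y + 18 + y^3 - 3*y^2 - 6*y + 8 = d*(-2*y^2 - 4*y + 30) + y^3 - 19*y + 30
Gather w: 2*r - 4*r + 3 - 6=-2*r - 3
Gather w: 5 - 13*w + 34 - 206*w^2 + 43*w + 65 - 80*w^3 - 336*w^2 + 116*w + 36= -80*w^3 - 542*w^2 + 146*w + 140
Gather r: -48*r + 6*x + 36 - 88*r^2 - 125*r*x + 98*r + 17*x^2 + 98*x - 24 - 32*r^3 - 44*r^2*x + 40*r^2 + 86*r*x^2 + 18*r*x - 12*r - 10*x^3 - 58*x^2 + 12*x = -32*r^3 + r^2*(-44*x - 48) + r*(86*x^2 - 107*x + 38) - 10*x^3 - 41*x^2 + 116*x + 12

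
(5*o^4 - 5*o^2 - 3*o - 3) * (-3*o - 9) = -15*o^5 - 45*o^4 + 15*o^3 + 54*o^2 + 36*o + 27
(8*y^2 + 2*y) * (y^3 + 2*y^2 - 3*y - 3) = 8*y^5 + 18*y^4 - 20*y^3 - 30*y^2 - 6*y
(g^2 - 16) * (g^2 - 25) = g^4 - 41*g^2 + 400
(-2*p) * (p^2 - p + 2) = -2*p^3 + 2*p^2 - 4*p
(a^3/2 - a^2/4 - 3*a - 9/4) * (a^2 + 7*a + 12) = a^5/2 + 13*a^4/4 + 5*a^3/4 - 105*a^2/4 - 207*a/4 - 27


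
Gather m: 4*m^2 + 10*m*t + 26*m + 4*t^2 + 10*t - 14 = 4*m^2 + m*(10*t + 26) + 4*t^2 + 10*t - 14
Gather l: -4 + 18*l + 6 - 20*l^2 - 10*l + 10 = -20*l^2 + 8*l + 12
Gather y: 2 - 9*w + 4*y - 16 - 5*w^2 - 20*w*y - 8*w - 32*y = -5*w^2 - 17*w + y*(-20*w - 28) - 14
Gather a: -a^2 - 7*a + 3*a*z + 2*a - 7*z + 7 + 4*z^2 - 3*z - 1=-a^2 + a*(3*z - 5) + 4*z^2 - 10*z + 6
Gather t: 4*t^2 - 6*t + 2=4*t^2 - 6*t + 2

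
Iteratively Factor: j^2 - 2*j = (j - 2)*(j)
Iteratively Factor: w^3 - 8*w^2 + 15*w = (w - 5)*(w^2 - 3*w) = w*(w - 5)*(w - 3)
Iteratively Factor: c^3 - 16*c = (c)*(c^2 - 16) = c*(c - 4)*(c + 4)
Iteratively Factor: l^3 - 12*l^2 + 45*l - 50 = (l - 5)*(l^2 - 7*l + 10) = (l - 5)^2*(l - 2)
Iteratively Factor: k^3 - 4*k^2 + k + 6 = (k + 1)*(k^2 - 5*k + 6) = (k - 3)*(k + 1)*(k - 2)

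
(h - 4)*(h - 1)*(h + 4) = h^3 - h^2 - 16*h + 16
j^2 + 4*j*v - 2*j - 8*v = (j - 2)*(j + 4*v)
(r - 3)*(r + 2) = r^2 - r - 6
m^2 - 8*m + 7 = (m - 7)*(m - 1)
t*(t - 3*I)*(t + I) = t^3 - 2*I*t^2 + 3*t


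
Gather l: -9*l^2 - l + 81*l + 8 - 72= -9*l^2 + 80*l - 64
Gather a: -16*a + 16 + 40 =56 - 16*a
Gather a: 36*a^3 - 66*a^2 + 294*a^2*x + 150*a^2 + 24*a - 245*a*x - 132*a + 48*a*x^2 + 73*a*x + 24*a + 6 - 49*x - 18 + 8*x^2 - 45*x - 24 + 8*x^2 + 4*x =36*a^3 + a^2*(294*x + 84) + a*(48*x^2 - 172*x - 84) + 16*x^2 - 90*x - 36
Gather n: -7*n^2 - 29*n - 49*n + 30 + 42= -7*n^2 - 78*n + 72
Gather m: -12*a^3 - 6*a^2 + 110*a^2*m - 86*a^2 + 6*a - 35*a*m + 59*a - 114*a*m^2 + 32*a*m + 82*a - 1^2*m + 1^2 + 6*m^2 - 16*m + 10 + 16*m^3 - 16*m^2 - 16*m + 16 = -12*a^3 - 92*a^2 + 147*a + 16*m^3 + m^2*(-114*a - 10) + m*(110*a^2 - 3*a - 33) + 27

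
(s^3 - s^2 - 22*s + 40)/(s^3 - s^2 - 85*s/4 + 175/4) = 4*(s^2 - 6*s + 8)/(4*s^2 - 24*s + 35)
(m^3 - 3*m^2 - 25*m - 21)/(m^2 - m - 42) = (m^2 + 4*m + 3)/(m + 6)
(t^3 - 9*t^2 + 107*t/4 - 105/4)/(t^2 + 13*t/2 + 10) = (4*t^3 - 36*t^2 + 107*t - 105)/(2*(2*t^2 + 13*t + 20))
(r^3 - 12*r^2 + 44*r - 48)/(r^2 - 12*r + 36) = (r^2 - 6*r + 8)/(r - 6)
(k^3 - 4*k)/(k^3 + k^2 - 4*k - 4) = k/(k + 1)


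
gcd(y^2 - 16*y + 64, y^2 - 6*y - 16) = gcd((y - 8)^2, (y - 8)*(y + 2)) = y - 8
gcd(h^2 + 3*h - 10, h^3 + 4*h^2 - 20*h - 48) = 1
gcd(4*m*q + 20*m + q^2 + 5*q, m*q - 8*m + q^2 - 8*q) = 1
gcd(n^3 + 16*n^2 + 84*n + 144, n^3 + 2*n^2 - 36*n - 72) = n + 6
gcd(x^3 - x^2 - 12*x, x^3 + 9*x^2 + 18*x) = x^2 + 3*x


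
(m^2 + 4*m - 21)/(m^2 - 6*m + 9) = (m + 7)/(m - 3)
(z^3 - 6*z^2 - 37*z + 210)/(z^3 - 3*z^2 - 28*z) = (z^2 + z - 30)/(z*(z + 4))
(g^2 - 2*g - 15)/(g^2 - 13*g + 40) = (g + 3)/(g - 8)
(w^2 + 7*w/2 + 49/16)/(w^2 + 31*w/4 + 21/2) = (w + 7/4)/(w + 6)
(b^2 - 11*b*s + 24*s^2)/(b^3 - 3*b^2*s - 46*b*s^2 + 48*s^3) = (-b + 3*s)/(-b^2 - 5*b*s + 6*s^2)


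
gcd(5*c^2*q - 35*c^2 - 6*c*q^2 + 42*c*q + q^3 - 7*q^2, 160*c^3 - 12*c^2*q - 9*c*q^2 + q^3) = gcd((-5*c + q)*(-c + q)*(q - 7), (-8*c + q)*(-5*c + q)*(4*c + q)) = -5*c + q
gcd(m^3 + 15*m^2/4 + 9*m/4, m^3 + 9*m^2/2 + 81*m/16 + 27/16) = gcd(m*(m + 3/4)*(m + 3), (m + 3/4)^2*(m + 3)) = m^2 + 15*m/4 + 9/4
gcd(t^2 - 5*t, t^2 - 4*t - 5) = t - 5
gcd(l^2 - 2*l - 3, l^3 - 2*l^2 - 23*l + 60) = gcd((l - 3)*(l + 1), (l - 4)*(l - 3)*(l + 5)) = l - 3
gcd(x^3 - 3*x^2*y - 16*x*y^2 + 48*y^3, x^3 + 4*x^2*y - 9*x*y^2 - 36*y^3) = x^2 + x*y - 12*y^2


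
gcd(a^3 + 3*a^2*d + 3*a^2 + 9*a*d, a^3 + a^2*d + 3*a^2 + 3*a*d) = a^2 + 3*a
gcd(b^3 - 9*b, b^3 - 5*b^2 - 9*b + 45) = b^2 - 9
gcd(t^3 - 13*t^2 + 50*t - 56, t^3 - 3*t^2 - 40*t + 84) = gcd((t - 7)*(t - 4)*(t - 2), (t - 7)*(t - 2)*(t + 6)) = t^2 - 9*t + 14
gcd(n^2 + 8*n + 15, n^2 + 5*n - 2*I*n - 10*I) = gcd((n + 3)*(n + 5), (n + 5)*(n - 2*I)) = n + 5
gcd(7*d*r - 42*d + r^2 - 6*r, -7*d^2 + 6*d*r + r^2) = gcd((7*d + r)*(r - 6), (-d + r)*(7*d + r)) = 7*d + r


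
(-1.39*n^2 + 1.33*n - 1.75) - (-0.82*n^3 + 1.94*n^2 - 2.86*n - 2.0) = 0.82*n^3 - 3.33*n^2 + 4.19*n + 0.25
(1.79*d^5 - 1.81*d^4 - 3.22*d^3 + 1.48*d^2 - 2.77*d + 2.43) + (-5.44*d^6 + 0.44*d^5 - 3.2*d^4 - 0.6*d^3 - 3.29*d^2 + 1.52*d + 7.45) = -5.44*d^6 + 2.23*d^5 - 5.01*d^4 - 3.82*d^3 - 1.81*d^2 - 1.25*d + 9.88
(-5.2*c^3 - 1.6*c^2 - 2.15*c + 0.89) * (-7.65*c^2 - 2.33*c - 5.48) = 39.78*c^5 + 24.356*c^4 + 48.6715*c^3 + 6.969*c^2 + 9.7083*c - 4.8772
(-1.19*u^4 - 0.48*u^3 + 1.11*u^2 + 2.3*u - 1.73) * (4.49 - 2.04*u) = 2.4276*u^5 - 4.3639*u^4 - 4.4196*u^3 + 0.291900000000002*u^2 + 13.8562*u - 7.7677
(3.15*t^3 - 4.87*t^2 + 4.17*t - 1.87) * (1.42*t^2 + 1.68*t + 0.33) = 4.473*t^5 - 1.6234*t^4 - 1.2207*t^3 + 2.7431*t^2 - 1.7655*t - 0.6171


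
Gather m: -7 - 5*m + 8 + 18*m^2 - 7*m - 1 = 18*m^2 - 12*m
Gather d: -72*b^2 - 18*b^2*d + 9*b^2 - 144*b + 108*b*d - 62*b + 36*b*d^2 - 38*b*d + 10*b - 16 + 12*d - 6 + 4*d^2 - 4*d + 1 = -63*b^2 - 196*b + d^2*(36*b + 4) + d*(-18*b^2 + 70*b + 8) - 21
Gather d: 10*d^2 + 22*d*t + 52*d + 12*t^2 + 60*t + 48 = 10*d^2 + d*(22*t + 52) + 12*t^2 + 60*t + 48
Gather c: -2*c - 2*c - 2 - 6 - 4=-4*c - 12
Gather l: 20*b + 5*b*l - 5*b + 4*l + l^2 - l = 15*b + l^2 + l*(5*b + 3)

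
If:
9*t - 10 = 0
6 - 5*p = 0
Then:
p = 6/5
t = 10/9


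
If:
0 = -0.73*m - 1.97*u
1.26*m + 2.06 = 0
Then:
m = -1.63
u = 0.61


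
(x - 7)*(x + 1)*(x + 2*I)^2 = x^4 - 6*x^3 + 4*I*x^3 - 11*x^2 - 24*I*x^2 + 24*x - 28*I*x + 28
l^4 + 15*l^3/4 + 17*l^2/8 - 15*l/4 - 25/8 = (l - 1)*(l + 1)*(l + 5/4)*(l + 5/2)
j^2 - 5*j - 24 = (j - 8)*(j + 3)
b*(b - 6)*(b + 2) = b^3 - 4*b^2 - 12*b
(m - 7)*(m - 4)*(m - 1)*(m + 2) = m^4 - 10*m^3 + 15*m^2 + 50*m - 56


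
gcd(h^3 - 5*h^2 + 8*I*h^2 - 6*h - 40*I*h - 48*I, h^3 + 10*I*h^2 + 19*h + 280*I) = h + 8*I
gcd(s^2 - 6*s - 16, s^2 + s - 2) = s + 2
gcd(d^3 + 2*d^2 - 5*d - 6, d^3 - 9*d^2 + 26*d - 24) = d - 2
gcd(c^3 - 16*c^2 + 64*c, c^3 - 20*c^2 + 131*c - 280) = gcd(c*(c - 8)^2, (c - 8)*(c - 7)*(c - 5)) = c - 8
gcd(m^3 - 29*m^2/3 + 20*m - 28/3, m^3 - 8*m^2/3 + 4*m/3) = m^2 - 8*m/3 + 4/3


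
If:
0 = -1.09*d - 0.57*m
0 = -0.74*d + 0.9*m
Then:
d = 0.00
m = 0.00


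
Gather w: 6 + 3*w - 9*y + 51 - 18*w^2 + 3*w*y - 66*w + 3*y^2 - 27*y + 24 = -18*w^2 + w*(3*y - 63) + 3*y^2 - 36*y + 81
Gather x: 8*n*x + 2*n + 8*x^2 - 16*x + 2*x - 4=2*n + 8*x^2 + x*(8*n - 14) - 4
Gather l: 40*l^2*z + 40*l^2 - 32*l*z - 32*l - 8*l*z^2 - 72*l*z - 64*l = l^2*(40*z + 40) + l*(-8*z^2 - 104*z - 96)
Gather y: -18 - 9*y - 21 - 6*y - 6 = -15*y - 45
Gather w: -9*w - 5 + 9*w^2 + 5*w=9*w^2 - 4*w - 5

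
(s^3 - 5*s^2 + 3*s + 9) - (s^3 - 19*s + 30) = -5*s^2 + 22*s - 21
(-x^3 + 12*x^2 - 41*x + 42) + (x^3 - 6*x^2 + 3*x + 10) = 6*x^2 - 38*x + 52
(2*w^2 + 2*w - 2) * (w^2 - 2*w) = 2*w^4 - 2*w^3 - 6*w^2 + 4*w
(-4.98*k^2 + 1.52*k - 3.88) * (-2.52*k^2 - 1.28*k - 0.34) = 12.5496*k^4 + 2.544*k^3 + 9.5252*k^2 + 4.4496*k + 1.3192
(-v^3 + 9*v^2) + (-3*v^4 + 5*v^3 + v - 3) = -3*v^4 + 4*v^3 + 9*v^2 + v - 3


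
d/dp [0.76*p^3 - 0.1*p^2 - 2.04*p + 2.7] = 2.28*p^2 - 0.2*p - 2.04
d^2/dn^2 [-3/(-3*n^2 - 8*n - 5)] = 6*(-9*n^2 - 24*n + 4*(3*n + 4)^2 - 15)/(3*n^2 + 8*n + 5)^3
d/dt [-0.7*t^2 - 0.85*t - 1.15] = -1.4*t - 0.85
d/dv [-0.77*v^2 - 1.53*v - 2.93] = -1.54*v - 1.53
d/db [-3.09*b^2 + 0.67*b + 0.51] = 0.67 - 6.18*b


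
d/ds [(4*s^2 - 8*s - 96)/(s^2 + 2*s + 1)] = 8*(2*s + 23)/(s^3 + 3*s^2 + 3*s + 1)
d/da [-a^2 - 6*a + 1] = -2*a - 6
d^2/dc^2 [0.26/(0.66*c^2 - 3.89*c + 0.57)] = (-0.226512*c^2 + 1.335048*c + 0.26*(1.32*c - 3.89)*(2.64*c - 7.78) - 0.195624)/(0.66*c^2 - 3.89*c + 0.57)^3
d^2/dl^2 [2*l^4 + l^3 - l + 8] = 6*l*(4*l + 1)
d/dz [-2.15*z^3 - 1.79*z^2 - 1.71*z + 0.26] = -6.45*z^2 - 3.58*z - 1.71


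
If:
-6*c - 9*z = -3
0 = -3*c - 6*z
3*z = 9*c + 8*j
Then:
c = 2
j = -21/8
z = -1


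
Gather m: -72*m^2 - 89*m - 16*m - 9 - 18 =-72*m^2 - 105*m - 27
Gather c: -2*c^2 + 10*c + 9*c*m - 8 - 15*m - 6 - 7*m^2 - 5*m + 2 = -2*c^2 + c*(9*m + 10) - 7*m^2 - 20*m - 12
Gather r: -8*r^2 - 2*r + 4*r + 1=-8*r^2 + 2*r + 1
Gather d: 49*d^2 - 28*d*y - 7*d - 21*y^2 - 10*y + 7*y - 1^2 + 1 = 49*d^2 + d*(-28*y - 7) - 21*y^2 - 3*y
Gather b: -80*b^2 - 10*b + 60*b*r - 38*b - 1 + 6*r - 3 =-80*b^2 + b*(60*r - 48) + 6*r - 4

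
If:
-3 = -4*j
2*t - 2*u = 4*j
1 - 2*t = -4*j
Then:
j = 3/4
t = 2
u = 1/2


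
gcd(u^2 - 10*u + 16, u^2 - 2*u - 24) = 1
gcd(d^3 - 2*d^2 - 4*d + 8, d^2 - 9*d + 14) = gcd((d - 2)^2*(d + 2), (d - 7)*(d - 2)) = d - 2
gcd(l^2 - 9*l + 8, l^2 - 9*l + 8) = l^2 - 9*l + 8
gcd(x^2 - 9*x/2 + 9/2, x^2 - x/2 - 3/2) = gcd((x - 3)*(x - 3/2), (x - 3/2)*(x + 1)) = x - 3/2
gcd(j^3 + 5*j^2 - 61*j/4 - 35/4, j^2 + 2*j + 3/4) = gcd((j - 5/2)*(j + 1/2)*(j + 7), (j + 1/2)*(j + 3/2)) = j + 1/2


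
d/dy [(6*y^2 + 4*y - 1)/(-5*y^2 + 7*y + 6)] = 31*(2*y^2 + 2*y + 1)/(25*y^4 - 70*y^3 - 11*y^2 + 84*y + 36)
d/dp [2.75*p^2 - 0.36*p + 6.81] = 5.5*p - 0.36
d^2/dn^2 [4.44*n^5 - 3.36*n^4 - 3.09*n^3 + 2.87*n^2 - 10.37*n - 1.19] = 88.8*n^3 - 40.32*n^2 - 18.54*n + 5.74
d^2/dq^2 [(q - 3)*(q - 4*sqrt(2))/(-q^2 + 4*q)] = 2*(-q^3 + 4*sqrt(2)*q^3 - 36*sqrt(2)*q^2 + 144*sqrt(2)*q - 192*sqrt(2))/(q^3*(q^3 - 12*q^2 + 48*q - 64))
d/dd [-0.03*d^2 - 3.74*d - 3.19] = -0.06*d - 3.74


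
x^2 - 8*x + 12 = (x - 6)*(x - 2)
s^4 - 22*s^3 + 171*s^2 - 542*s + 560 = (s - 8)*(s - 7)*(s - 5)*(s - 2)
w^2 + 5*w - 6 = (w - 1)*(w + 6)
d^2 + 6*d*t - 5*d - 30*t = (d - 5)*(d + 6*t)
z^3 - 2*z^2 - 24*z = z*(z - 6)*(z + 4)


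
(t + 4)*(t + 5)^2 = t^3 + 14*t^2 + 65*t + 100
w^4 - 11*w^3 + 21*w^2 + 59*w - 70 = (w - 7)*(w - 5)*(w - 1)*(w + 2)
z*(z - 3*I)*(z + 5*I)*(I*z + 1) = I*z^4 - z^3 + 17*I*z^2 + 15*z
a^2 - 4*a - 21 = (a - 7)*(a + 3)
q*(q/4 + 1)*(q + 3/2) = q^3/4 + 11*q^2/8 + 3*q/2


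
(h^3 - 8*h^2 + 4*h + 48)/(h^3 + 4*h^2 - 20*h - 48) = (h - 6)/(h + 6)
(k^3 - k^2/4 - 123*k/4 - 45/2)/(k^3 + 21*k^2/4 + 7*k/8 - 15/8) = 2*(k - 6)/(2*k - 1)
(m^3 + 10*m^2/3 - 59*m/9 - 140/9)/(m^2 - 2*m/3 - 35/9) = m + 4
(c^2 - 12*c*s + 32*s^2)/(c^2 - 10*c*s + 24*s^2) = (-c + 8*s)/(-c + 6*s)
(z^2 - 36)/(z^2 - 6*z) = (z + 6)/z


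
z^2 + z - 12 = (z - 3)*(z + 4)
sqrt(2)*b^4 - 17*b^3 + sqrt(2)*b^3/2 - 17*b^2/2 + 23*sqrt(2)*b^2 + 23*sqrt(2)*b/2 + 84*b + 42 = (b - 6*sqrt(2))*(b - 7*sqrt(2)/2)*(b + sqrt(2))*(sqrt(2)*b + sqrt(2)/2)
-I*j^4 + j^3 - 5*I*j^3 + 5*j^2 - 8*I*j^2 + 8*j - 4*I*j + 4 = (j + 2)^2*(j + I)*(-I*j - I)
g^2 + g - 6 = (g - 2)*(g + 3)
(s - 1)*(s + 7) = s^2 + 6*s - 7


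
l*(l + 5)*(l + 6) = l^3 + 11*l^2 + 30*l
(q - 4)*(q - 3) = q^2 - 7*q + 12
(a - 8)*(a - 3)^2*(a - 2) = a^4 - 16*a^3 + 85*a^2 - 186*a + 144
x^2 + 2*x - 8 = (x - 2)*(x + 4)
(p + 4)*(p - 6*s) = p^2 - 6*p*s + 4*p - 24*s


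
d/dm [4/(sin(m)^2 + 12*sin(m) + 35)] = -8*(sin(m) + 6)*cos(m)/(sin(m)^2 + 12*sin(m) + 35)^2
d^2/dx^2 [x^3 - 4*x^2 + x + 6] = 6*x - 8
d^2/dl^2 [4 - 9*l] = 0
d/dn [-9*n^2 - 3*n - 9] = -18*n - 3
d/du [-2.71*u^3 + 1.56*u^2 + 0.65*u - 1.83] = -8.13*u^2 + 3.12*u + 0.65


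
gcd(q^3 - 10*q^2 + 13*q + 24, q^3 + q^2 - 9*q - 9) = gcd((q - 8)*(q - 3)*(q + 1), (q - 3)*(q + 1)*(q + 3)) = q^2 - 2*q - 3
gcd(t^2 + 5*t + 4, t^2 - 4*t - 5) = t + 1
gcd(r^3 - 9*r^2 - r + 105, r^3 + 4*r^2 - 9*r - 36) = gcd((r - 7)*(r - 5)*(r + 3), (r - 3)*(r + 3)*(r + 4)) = r + 3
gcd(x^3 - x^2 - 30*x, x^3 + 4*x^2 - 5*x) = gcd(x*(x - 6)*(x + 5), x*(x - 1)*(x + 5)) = x^2 + 5*x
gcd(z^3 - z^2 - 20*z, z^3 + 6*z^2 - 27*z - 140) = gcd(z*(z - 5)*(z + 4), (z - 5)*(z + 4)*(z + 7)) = z^2 - z - 20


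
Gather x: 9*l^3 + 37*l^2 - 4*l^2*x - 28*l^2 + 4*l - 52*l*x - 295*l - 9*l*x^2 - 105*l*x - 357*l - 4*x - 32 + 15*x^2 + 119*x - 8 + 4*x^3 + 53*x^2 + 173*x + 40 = 9*l^3 + 9*l^2 - 648*l + 4*x^3 + x^2*(68 - 9*l) + x*(-4*l^2 - 157*l + 288)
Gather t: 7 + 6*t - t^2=-t^2 + 6*t + 7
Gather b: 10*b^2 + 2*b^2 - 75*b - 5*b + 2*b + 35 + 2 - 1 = 12*b^2 - 78*b + 36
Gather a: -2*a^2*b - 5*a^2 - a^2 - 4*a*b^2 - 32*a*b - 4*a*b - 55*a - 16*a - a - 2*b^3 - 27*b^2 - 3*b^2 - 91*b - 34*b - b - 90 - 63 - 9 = a^2*(-2*b - 6) + a*(-4*b^2 - 36*b - 72) - 2*b^3 - 30*b^2 - 126*b - 162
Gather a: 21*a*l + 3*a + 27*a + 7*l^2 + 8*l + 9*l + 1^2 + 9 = a*(21*l + 30) + 7*l^2 + 17*l + 10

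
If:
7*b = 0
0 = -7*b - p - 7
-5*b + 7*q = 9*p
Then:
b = 0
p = -7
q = -9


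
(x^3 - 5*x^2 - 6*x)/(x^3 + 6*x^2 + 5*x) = (x - 6)/(x + 5)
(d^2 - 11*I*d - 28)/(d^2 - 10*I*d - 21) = (d - 4*I)/(d - 3*I)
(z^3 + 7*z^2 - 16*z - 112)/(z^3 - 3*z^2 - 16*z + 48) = (z + 7)/(z - 3)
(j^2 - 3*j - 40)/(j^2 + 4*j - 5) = (j - 8)/(j - 1)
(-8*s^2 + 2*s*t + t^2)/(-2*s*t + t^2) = (4*s + t)/t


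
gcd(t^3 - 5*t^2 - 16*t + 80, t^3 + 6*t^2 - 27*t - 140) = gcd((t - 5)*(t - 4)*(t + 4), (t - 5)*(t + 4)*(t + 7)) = t^2 - t - 20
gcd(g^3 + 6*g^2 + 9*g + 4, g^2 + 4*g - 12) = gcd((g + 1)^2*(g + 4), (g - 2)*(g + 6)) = 1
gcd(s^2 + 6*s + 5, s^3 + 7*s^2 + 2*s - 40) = s + 5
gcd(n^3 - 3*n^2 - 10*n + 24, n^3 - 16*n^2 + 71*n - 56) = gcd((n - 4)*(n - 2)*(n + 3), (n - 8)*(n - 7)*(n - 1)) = 1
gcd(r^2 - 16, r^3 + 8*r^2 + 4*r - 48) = r + 4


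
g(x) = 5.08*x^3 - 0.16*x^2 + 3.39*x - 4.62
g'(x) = 15.24*x^2 - 0.32*x + 3.39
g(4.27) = 402.44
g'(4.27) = 279.89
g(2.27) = 61.67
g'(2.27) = 81.19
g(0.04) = -4.48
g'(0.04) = 3.40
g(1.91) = 36.67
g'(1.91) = 58.38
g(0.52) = -2.19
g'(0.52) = 7.34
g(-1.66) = -33.93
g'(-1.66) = 45.92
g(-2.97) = -149.19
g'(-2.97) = 138.77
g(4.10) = 356.71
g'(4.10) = 258.26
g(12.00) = 8791.26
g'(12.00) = 2194.11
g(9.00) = 3716.25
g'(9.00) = 1234.95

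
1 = 1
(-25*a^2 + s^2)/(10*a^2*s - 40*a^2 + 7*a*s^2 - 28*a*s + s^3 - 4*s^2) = (-5*a + s)/(2*a*s - 8*a + s^2 - 4*s)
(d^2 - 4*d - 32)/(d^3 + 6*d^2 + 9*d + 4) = (d - 8)/(d^2 + 2*d + 1)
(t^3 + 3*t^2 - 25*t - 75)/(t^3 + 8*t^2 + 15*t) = (t - 5)/t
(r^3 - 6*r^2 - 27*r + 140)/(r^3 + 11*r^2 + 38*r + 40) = (r^2 - 11*r + 28)/(r^2 + 6*r + 8)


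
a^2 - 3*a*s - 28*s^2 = (a - 7*s)*(a + 4*s)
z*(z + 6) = z^2 + 6*z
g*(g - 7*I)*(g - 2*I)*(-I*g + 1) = -I*g^4 - 8*g^3 + 5*I*g^2 - 14*g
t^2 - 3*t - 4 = (t - 4)*(t + 1)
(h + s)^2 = h^2 + 2*h*s + s^2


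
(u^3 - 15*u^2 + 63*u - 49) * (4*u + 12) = 4*u^4 - 48*u^3 + 72*u^2 + 560*u - 588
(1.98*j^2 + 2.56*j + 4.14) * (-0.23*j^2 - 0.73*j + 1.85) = -0.4554*j^4 - 2.0342*j^3 + 0.842*j^2 + 1.7138*j + 7.659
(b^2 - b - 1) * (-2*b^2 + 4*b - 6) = -2*b^4 + 6*b^3 - 8*b^2 + 2*b + 6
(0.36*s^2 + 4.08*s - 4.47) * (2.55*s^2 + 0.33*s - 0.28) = 0.918*s^4 + 10.5228*s^3 - 10.1529*s^2 - 2.6175*s + 1.2516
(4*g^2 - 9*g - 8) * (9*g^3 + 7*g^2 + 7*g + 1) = 36*g^5 - 53*g^4 - 107*g^3 - 115*g^2 - 65*g - 8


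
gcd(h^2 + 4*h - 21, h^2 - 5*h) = 1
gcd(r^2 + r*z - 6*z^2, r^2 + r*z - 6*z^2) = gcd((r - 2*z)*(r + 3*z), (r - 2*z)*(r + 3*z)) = -r^2 - r*z + 6*z^2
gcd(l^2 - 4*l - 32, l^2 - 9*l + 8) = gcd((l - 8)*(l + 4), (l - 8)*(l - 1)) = l - 8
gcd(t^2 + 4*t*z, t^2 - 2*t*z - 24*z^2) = t + 4*z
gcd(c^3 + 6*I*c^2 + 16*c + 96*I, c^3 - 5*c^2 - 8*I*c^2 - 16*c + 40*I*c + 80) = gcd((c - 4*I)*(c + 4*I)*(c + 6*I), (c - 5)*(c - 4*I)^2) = c - 4*I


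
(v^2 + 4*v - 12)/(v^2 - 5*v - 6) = (-v^2 - 4*v + 12)/(-v^2 + 5*v + 6)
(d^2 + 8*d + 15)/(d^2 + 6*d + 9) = (d + 5)/(d + 3)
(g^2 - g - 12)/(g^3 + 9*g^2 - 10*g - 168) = (g + 3)/(g^2 + 13*g + 42)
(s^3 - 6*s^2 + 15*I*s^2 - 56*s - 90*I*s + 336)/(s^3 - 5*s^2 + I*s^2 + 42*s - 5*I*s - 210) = (s^2 + s*(-6 + 8*I) - 48*I)/(s^2 + s*(-5 - 6*I) + 30*I)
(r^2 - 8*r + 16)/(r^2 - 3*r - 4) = (r - 4)/(r + 1)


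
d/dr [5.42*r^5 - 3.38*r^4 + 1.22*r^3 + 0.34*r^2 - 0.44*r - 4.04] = 27.1*r^4 - 13.52*r^3 + 3.66*r^2 + 0.68*r - 0.44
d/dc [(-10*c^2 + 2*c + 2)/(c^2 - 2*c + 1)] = 6*(3*c - 1)/(c^3 - 3*c^2 + 3*c - 1)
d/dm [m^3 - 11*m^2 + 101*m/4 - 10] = 3*m^2 - 22*m + 101/4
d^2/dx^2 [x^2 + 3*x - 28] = 2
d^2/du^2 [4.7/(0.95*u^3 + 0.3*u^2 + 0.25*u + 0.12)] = (-(26.79*u + 2.82)*(0.95*u^3 + 0.3*u^2 + 0.25*u + 0.12) + 4.7*(2.85*u^2 + 0.6*u + 0.25)*(5.7*u^2 + 1.2*u + 0.5))/(0.95*u^3 + 0.3*u^2 + 0.25*u + 0.12)^3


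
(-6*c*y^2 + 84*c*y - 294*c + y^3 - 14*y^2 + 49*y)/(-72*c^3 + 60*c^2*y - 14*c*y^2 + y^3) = (y^2 - 14*y + 49)/(12*c^2 - 8*c*y + y^2)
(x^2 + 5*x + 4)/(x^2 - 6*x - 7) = (x + 4)/(x - 7)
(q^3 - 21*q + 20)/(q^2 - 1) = (q^2 + q - 20)/(q + 1)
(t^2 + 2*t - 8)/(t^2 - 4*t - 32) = (t - 2)/(t - 8)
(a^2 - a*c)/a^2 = (a - c)/a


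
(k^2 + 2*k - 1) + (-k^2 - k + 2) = k + 1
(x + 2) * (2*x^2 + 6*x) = 2*x^3 + 10*x^2 + 12*x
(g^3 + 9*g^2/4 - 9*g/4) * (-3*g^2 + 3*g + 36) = -3*g^5 - 15*g^4/4 + 99*g^3/2 + 297*g^2/4 - 81*g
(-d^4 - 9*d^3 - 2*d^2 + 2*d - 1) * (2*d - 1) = -2*d^5 - 17*d^4 + 5*d^3 + 6*d^2 - 4*d + 1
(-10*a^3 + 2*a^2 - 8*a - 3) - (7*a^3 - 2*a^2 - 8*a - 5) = -17*a^3 + 4*a^2 + 2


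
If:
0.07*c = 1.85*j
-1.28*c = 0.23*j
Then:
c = 0.00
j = 0.00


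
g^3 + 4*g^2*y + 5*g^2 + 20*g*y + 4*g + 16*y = (g + 1)*(g + 4)*(g + 4*y)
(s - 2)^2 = s^2 - 4*s + 4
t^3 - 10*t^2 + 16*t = t*(t - 8)*(t - 2)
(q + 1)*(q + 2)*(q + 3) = q^3 + 6*q^2 + 11*q + 6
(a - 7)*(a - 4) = a^2 - 11*a + 28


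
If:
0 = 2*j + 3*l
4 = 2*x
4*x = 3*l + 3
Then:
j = -5/2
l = 5/3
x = 2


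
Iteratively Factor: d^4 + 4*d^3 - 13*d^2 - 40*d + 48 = (d - 3)*(d^3 + 7*d^2 + 8*d - 16) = (d - 3)*(d + 4)*(d^2 + 3*d - 4) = (d - 3)*(d + 4)^2*(d - 1)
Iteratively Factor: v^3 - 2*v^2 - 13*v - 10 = (v + 2)*(v^2 - 4*v - 5) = (v + 1)*(v + 2)*(v - 5)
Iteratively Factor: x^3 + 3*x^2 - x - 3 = (x + 3)*(x^2 - 1) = (x + 1)*(x + 3)*(x - 1)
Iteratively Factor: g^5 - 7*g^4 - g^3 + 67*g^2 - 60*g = (g - 1)*(g^4 - 6*g^3 - 7*g^2 + 60*g) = (g - 4)*(g - 1)*(g^3 - 2*g^2 - 15*g) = (g - 4)*(g - 1)*(g + 3)*(g^2 - 5*g) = (g - 5)*(g - 4)*(g - 1)*(g + 3)*(g)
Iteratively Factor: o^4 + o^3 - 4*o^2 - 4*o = (o + 2)*(o^3 - o^2 - 2*o) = o*(o + 2)*(o^2 - o - 2) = o*(o - 2)*(o + 2)*(o + 1)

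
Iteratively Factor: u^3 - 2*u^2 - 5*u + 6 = (u - 1)*(u^2 - u - 6) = (u - 3)*(u - 1)*(u + 2)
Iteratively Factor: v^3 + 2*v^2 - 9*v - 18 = (v + 2)*(v^2 - 9) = (v - 3)*(v + 2)*(v + 3)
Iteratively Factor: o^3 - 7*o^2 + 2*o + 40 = (o - 4)*(o^2 - 3*o - 10) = (o - 5)*(o - 4)*(o + 2)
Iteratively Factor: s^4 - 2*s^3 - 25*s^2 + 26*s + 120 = (s - 3)*(s^3 + s^2 - 22*s - 40) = (s - 3)*(s + 2)*(s^2 - s - 20) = (s - 3)*(s + 2)*(s + 4)*(s - 5)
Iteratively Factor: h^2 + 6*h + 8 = (h + 4)*(h + 2)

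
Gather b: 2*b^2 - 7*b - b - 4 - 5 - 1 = 2*b^2 - 8*b - 10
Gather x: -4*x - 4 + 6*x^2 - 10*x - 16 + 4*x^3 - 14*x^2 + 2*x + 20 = 4*x^3 - 8*x^2 - 12*x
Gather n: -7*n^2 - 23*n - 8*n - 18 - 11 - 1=-7*n^2 - 31*n - 30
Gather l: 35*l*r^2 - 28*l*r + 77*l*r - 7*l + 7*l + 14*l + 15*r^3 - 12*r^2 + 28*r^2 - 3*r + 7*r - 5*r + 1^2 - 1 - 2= l*(35*r^2 + 49*r + 14) + 15*r^3 + 16*r^2 - r - 2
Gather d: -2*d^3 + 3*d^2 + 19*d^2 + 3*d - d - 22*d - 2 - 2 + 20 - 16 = -2*d^3 + 22*d^2 - 20*d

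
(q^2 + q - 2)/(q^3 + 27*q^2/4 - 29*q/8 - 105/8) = 8*(q^2 + q - 2)/(8*q^3 + 54*q^2 - 29*q - 105)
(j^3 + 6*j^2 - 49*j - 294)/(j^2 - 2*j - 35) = (j^2 + 13*j + 42)/(j + 5)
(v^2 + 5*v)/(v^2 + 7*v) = (v + 5)/(v + 7)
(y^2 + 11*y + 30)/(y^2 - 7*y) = (y^2 + 11*y + 30)/(y*(y - 7))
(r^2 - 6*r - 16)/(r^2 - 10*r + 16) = (r + 2)/(r - 2)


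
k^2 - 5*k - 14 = (k - 7)*(k + 2)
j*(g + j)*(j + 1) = g*j^2 + g*j + j^3 + j^2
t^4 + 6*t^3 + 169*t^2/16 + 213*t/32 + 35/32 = (t + 1/4)*(t + 1)*(t + 5/4)*(t + 7/2)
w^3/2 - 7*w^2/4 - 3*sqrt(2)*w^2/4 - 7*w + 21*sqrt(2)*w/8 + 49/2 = (w/2 + sqrt(2))*(w - 7/2)*(w - 7*sqrt(2)/2)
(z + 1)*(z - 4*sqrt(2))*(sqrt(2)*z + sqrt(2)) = sqrt(2)*z^3 - 8*z^2 + 2*sqrt(2)*z^2 - 16*z + sqrt(2)*z - 8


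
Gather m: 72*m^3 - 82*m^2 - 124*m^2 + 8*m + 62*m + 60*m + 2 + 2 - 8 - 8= 72*m^3 - 206*m^2 + 130*m - 12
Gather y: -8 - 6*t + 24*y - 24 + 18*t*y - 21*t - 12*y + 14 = -27*t + y*(18*t + 12) - 18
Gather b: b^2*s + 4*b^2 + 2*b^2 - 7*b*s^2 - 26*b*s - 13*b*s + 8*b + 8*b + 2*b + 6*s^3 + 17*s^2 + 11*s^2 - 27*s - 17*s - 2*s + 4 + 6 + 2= b^2*(s + 6) + b*(-7*s^2 - 39*s + 18) + 6*s^3 + 28*s^2 - 46*s + 12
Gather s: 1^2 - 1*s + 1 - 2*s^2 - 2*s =-2*s^2 - 3*s + 2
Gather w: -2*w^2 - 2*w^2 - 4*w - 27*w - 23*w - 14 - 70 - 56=-4*w^2 - 54*w - 140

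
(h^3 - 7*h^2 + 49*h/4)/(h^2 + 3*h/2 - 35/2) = h*(2*h - 7)/(2*(h + 5))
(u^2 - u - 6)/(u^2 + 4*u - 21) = (u + 2)/(u + 7)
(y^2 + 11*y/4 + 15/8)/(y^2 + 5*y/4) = (y + 3/2)/y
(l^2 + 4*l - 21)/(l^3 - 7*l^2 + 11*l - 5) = (l^2 + 4*l - 21)/(l^3 - 7*l^2 + 11*l - 5)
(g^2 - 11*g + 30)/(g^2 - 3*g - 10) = (g - 6)/(g + 2)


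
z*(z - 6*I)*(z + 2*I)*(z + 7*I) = z^4 + 3*I*z^3 + 40*z^2 + 84*I*z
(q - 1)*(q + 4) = q^2 + 3*q - 4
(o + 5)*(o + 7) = o^2 + 12*o + 35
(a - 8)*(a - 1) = a^2 - 9*a + 8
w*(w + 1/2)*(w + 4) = w^3 + 9*w^2/2 + 2*w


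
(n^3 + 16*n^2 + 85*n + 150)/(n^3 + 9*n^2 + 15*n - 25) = (n + 6)/(n - 1)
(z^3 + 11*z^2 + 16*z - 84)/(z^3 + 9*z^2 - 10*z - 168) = (z - 2)/(z - 4)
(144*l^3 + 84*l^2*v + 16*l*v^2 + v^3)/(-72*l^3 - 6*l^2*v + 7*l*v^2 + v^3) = (6*l + v)/(-3*l + v)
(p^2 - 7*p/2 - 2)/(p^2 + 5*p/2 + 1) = (p - 4)/(p + 2)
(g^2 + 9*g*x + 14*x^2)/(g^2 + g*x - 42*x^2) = (-g - 2*x)/(-g + 6*x)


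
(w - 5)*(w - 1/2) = w^2 - 11*w/2 + 5/2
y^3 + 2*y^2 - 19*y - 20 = (y - 4)*(y + 1)*(y + 5)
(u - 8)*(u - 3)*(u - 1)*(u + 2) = u^4 - 10*u^3 + 11*u^2 + 46*u - 48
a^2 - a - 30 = (a - 6)*(a + 5)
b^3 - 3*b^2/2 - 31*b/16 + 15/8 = (b - 2)*(b - 3/4)*(b + 5/4)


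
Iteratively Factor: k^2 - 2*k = (k - 2)*(k)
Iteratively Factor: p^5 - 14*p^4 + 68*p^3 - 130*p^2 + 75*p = (p - 3)*(p^4 - 11*p^3 + 35*p^2 - 25*p) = p*(p - 3)*(p^3 - 11*p^2 + 35*p - 25) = p*(p - 5)*(p - 3)*(p^2 - 6*p + 5) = p*(p - 5)*(p - 3)*(p - 1)*(p - 5)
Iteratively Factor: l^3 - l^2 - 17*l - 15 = (l - 5)*(l^2 + 4*l + 3) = (l - 5)*(l + 3)*(l + 1)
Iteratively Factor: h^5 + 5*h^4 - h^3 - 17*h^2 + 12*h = (h)*(h^4 + 5*h^3 - h^2 - 17*h + 12) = h*(h + 3)*(h^3 + 2*h^2 - 7*h + 4) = h*(h - 1)*(h + 3)*(h^2 + 3*h - 4) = h*(h - 1)*(h + 3)*(h + 4)*(h - 1)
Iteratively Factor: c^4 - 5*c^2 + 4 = (c + 2)*(c^3 - 2*c^2 - c + 2) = (c - 1)*(c + 2)*(c^2 - c - 2) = (c - 1)*(c + 1)*(c + 2)*(c - 2)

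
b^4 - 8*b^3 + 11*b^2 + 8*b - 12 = (b - 6)*(b - 2)*(b - 1)*(b + 1)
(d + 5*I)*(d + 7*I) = d^2 + 12*I*d - 35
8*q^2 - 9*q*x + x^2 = (-8*q + x)*(-q + x)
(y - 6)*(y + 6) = y^2 - 36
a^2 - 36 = (a - 6)*(a + 6)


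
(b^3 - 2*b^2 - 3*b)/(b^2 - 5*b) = (b^2 - 2*b - 3)/(b - 5)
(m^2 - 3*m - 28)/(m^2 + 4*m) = (m - 7)/m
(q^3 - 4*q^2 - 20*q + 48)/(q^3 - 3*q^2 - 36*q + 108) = (q^2 + 2*q - 8)/(q^2 + 3*q - 18)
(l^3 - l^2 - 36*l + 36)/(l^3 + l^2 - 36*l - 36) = (l - 1)/(l + 1)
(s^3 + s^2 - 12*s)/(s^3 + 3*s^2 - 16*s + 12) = s*(s^2 + s - 12)/(s^3 + 3*s^2 - 16*s + 12)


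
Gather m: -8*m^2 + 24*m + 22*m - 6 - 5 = -8*m^2 + 46*m - 11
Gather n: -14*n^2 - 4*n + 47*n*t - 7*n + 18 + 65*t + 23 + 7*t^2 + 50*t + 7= -14*n^2 + n*(47*t - 11) + 7*t^2 + 115*t + 48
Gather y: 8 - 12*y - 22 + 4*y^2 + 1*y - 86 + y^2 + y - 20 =5*y^2 - 10*y - 120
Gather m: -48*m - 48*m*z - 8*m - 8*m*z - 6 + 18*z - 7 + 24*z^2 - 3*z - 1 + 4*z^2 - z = m*(-56*z - 56) + 28*z^2 + 14*z - 14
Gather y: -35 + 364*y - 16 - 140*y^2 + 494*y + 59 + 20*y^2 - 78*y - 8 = -120*y^2 + 780*y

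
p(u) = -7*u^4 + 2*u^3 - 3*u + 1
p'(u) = -28*u^3 + 6*u^2 - 3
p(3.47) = -940.73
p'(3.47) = -1100.65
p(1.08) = -9.24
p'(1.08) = -31.27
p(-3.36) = -956.97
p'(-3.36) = 1126.86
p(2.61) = -296.10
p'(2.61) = -459.96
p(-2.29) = -208.65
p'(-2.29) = 364.72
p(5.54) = -6269.38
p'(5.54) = -4579.73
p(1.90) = -82.21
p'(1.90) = -173.39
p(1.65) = -46.85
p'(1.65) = -112.44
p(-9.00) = -47357.00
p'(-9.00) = 20895.00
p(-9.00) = -47357.00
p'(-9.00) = 20895.00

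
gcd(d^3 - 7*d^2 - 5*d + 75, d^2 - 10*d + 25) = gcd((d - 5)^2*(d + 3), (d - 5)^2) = d^2 - 10*d + 25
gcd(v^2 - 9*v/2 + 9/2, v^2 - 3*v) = v - 3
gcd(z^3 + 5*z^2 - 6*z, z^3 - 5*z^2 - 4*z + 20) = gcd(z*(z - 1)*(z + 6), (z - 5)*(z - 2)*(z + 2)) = 1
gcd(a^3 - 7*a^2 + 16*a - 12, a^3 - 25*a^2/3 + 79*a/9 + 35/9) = 1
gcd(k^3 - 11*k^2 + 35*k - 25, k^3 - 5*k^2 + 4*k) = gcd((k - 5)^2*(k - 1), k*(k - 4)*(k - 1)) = k - 1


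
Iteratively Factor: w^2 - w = (w - 1)*(w)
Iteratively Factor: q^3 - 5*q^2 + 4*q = (q - 4)*(q^2 - q) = q*(q - 4)*(q - 1)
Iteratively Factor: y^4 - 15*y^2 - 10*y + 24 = (y + 2)*(y^3 - 2*y^2 - 11*y + 12) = (y - 1)*(y + 2)*(y^2 - y - 12) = (y - 1)*(y + 2)*(y + 3)*(y - 4)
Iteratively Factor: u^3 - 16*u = (u + 4)*(u^2 - 4*u) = u*(u + 4)*(u - 4)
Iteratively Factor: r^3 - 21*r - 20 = (r + 1)*(r^2 - r - 20) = (r + 1)*(r + 4)*(r - 5)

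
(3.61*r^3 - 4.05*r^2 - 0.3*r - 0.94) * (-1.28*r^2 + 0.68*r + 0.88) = -4.6208*r^5 + 7.6388*r^4 + 0.8068*r^3 - 2.5648*r^2 - 0.9032*r - 0.8272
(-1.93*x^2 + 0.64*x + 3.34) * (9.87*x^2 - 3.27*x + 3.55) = -19.0491*x^4 + 12.6279*x^3 + 24.0215*x^2 - 8.6498*x + 11.857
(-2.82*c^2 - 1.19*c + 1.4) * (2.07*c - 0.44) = -5.8374*c^3 - 1.2225*c^2 + 3.4216*c - 0.616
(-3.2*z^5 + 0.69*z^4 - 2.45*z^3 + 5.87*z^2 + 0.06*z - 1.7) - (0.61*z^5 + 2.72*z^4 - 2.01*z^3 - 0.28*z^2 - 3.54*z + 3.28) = -3.81*z^5 - 2.03*z^4 - 0.44*z^3 + 6.15*z^2 + 3.6*z - 4.98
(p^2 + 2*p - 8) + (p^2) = 2*p^2 + 2*p - 8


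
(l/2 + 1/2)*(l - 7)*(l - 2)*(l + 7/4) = l^4/2 - 25*l^3/8 - 9*l^2/2 + 91*l/8 + 49/4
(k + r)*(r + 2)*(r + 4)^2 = k*r^3 + 10*k*r^2 + 32*k*r + 32*k + r^4 + 10*r^3 + 32*r^2 + 32*r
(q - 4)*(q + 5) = q^2 + q - 20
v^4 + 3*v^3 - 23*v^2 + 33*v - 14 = (v - 2)*(v - 1)^2*(v + 7)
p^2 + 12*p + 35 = (p + 5)*(p + 7)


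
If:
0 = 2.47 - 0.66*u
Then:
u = 3.74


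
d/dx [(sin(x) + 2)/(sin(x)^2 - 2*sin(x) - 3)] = (-4*sin(x) + cos(x)^2)*cos(x)/((sin(x) - 3)^2*(sin(x) + 1)^2)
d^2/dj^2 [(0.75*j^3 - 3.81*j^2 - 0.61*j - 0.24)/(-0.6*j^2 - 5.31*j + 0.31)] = (-4.44089209850063e-16*j^5 - 5.32907051820075e-15*j^4 - 66.41127*j^3 + 12.17781*j^2 + 4.83615*j + 16.363932)/(0.216*j^6 + 5.7348*j^5 + 50.41818*j^4 + 143.795331*j^3 - 26.049393*j^2 + 1.530873*j - 0.029791)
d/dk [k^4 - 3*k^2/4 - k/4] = 4*k^3 - 3*k/2 - 1/4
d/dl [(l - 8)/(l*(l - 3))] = (-l^2 + 16*l - 24)/(l^2*(l^2 - 6*l + 9))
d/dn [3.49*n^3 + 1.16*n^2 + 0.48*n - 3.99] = 10.47*n^2 + 2.32*n + 0.48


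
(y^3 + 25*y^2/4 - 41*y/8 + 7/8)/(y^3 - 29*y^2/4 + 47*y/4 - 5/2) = (2*y^2 + 13*y - 7)/(2*(y^2 - 7*y + 10))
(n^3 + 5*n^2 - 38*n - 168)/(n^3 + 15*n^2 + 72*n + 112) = (n - 6)/(n + 4)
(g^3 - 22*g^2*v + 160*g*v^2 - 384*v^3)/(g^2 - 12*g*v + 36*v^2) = (-g^2 + 16*g*v - 64*v^2)/(-g + 6*v)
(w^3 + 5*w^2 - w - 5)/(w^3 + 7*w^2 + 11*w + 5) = (w - 1)/(w + 1)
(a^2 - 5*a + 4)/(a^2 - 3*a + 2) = (a - 4)/(a - 2)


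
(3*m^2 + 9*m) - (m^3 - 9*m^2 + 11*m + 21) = -m^3 + 12*m^2 - 2*m - 21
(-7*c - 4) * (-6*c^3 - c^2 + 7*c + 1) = 42*c^4 + 31*c^3 - 45*c^2 - 35*c - 4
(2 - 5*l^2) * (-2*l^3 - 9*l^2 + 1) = 10*l^5 + 45*l^4 - 4*l^3 - 23*l^2 + 2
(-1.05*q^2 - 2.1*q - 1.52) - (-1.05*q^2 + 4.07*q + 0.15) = -6.17*q - 1.67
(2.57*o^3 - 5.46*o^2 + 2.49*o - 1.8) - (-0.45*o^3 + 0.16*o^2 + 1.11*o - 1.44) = 3.02*o^3 - 5.62*o^2 + 1.38*o - 0.36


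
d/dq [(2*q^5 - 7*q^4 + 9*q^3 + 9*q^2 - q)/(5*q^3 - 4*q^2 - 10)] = (20*q^7 - 59*q^6 + 56*q^5 - 181*q^4 + 290*q^3 - 274*q^2 - 180*q + 10)/(25*q^6 - 40*q^5 + 16*q^4 - 100*q^3 + 80*q^2 + 100)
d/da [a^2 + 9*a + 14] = 2*a + 9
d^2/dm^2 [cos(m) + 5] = -cos(m)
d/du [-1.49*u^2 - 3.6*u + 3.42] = -2.98*u - 3.6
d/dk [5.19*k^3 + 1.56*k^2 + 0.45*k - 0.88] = 15.57*k^2 + 3.12*k + 0.45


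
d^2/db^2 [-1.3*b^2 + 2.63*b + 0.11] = -2.60000000000000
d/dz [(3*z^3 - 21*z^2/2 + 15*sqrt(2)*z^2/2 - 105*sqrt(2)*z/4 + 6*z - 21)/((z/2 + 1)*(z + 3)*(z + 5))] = 3*(-5*sqrt(2)*z^4 + 27*z^4 + 35*sqrt(2)*z^3 + 116*z^3 - 35*z^2 + 330*sqrt(2)*z^2 - 140*z + 300*sqrt(2)*z - 525*sqrt(2) + 554)/(z^6 + 20*z^5 + 162*z^4 + 680*z^3 + 1561*z^2 + 1860*z + 900)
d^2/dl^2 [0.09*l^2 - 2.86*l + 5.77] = 0.180000000000000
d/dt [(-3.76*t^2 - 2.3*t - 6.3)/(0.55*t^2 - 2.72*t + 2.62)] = (11.4922*t^2 - 12.7724*t - 23.162)/(0.3025*t^4 - 2.992*t^3 + 10.2804*t^2 - 14.2528*t + 6.8644)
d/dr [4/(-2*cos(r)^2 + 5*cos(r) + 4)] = 4*(5 - 4*cos(r))*sin(r)/(5*cos(r) - cos(2*r) + 3)^2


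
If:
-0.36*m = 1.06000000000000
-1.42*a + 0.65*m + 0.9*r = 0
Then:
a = 0.633802816901408*r - 1.34780907668232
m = -2.94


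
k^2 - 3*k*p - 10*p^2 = (k - 5*p)*(k + 2*p)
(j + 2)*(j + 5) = j^2 + 7*j + 10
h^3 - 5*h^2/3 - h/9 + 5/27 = (h - 5/3)*(h - 1/3)*(h + 1/3)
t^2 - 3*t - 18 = (t - 6)*(t + 3)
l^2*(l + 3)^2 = l^4 + 6*l^3 + 9*l^2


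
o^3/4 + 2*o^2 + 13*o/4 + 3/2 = (o/4 + 1/4)*(o + 1)*(o + 6)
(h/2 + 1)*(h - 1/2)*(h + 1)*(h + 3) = h^4/2 + 11*h^3/4 + 4*h^2 + h/4 - 3/2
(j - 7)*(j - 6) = j^2 - 13*j + 42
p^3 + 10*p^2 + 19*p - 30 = (p - 1)*(p + 5)*(p + 6)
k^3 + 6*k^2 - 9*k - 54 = (k - 3)*(k + 3)*(k + 6)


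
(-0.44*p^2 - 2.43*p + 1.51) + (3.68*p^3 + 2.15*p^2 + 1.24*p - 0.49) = 3.68*p^3 + 1.71*p^2 - 1.19*p + 1.02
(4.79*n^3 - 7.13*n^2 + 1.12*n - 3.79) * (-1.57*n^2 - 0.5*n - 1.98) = -7.5203*n^5 + 8.7991*n^4 - 7.6776*n^3 + 19.5077*n^2 - 0.3226*n + 7.5042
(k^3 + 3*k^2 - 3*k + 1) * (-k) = -k^4 - 3*k^3 + 3*k^2 - k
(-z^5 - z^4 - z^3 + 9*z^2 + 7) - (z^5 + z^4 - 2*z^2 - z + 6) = -2*z^5 - 2*z^4 - z^3 + 11*z^2 + z + 1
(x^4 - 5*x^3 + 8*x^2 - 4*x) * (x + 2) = x^5 - 3*x^4 - 2*x^3 + 12*x^2 - 8*x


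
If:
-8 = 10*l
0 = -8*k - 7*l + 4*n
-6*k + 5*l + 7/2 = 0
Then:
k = -1/12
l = -4/5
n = -47/30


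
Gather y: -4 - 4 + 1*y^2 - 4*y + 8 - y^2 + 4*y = 0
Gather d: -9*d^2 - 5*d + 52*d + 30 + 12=-9*d^2 + 47*d + 42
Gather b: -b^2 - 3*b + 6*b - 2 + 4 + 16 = -b^2 + 3*b + 18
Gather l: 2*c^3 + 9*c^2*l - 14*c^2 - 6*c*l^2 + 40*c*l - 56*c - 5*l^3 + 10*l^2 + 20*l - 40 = 2*c^3 - 14*c^2 - 56*c - 5*l^3 + l^2*(10 - 6*c) + l*(9*c^2 + 40*c + 20) - 40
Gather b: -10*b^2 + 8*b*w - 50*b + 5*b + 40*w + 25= -10*b^2 + b*(8*w - 45) + 40*w + 25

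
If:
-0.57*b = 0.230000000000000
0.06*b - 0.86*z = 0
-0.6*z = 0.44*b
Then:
No Solution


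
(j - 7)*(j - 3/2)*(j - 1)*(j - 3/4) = j^4 - 41*j^3/4 + 209*j^2/8 - 99*j/4 + 63/8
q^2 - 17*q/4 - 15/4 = (q - 5)*(q + 3/4)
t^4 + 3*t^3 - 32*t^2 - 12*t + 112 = (t - 4)*(t - 2)*(t + 2)*(t + 7)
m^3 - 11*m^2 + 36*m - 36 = (m - 6)*(m - 3)*(m - 2)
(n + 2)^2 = n^2 + 4*n + 4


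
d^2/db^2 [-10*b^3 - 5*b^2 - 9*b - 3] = -60*b - 10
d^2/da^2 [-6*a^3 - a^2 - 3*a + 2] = -36*a - 2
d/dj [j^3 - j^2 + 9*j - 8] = 3*j^2 - 2*j + 9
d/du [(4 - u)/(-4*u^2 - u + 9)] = (4*u^2 + u - (u - 4)*(8*u + 1) - 9)/(4*u^2 + u - 9)^2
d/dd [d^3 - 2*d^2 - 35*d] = 3*d^2 - 4*d - 35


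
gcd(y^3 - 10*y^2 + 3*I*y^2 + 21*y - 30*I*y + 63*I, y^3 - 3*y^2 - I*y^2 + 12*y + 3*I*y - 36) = y^2 + y*(-3 + 3*I) - 9*I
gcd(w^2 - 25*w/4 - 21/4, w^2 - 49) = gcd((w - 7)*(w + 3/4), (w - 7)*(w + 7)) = w - 7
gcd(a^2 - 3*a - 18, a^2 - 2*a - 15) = a + 3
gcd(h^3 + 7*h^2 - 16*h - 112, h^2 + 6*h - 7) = h + 7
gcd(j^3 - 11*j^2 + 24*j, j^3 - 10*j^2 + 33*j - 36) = j - 3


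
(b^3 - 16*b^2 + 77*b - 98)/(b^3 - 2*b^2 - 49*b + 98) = (b - 7)/(b + 7)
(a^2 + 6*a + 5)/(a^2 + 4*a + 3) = (a + 5)/(a + 3)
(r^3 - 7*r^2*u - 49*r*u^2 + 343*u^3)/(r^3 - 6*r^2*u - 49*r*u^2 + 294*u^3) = (r - 7*u)/(r - 6*u)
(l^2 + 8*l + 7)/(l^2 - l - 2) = (l + 7)/(l - 2)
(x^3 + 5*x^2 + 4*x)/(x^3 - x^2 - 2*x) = (x + 4)/(x - 2)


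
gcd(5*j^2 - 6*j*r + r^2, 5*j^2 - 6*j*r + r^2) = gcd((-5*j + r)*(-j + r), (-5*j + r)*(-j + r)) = 5*j^2 - 6*j*r + r^2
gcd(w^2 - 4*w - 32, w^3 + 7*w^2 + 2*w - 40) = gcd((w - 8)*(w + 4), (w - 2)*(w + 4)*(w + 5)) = w + 4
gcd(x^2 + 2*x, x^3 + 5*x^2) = x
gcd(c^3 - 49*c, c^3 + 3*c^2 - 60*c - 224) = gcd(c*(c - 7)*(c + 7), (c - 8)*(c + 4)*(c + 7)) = c + 7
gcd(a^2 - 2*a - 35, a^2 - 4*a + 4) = 1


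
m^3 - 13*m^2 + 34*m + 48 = (m - 8)*(m - 6)*(m + 1)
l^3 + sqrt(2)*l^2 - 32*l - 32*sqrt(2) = (l - 4*sqrt(2))*(l + sqrt(2))*(l + 4*sqrt(2))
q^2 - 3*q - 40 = (q - 8)*(q + 5)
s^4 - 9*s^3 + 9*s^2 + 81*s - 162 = (s - 6)*(s - 3)^2*(s + 3)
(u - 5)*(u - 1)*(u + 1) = u^3 - 5*u^2 - u + 5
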